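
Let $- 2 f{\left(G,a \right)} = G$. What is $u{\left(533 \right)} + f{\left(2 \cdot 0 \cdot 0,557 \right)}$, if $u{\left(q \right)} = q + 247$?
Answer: $780$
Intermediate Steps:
$u{\left(q \right)} = 247 + q$
$f{\left(G,a \right)} = - \frac{G}{2}$
$u{\left(533 \right)} + f{\left(2 \cdot 0 \cdot 0,557 \right)} = \left(247 + 533\right) - \frac{2 \cdot 0 \cdot 0}{2} = 780 - \frac{0 \cdot 0}{2} = 780 - 0 = 780 + 0 = 780$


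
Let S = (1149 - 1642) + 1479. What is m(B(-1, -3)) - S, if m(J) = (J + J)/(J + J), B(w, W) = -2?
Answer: -985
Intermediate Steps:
S = 986 (S = -493 + 1479 = 986)
m(J) = 1 (m(J) = (2*J)/((2*J)) = (2*J)*(1/(2*J)) = 1)
m(B(-1, -3)) - S = 1 - 1*986 = 1 - 986 = -985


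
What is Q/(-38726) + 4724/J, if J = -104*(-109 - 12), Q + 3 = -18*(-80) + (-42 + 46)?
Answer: 10300505/30457999 ≈ 0.33819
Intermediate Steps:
Q = 1441 (Q = -3 + (-18*(-80) + (-42 + 46)) = -3 + (1440 + 4) = -3 + 1444 = 1441)
J = 12584 (J = -104*(-121) = 12584)
Q/(-38726) + 4724/J = 1441/(-38726) + 4724/12584 = 1441*(-1/38726) + 4724*(1/12584) = -1441/38726 + 1181/3146 = 10300505/30457999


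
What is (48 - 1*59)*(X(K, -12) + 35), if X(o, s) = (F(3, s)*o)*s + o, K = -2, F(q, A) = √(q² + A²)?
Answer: -363 - 792*√17 ≈ -3628.5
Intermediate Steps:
F(q, A) = √(A² + q²)
X(o, s) = o + o*s*√(9 + s²) (X(o, s) = (√(s² + 3²)*o)*s + o = (√(s² + 9)*o)*s + o = (√(9 + s²)*o)*s + o = (o*√(9 + s²))*s + o = o*s*√(9 + s²) + o = o + o*s*√(9 + s²))
(48 - 1*59)*(X(K, -12) + 35) = (48 - 1*59)*(-2*(1 - 12*√(9 + (-12)²)) + 35) = (48 - 59)*(-2*(1 - 12*√(9 + 144)) + 35) = -11*(-2*(1 - 36*√17) + 35) = -11*((-2 + 72*√17) + 35) = -11*(33 + 72*√17) = -363 - 792*√17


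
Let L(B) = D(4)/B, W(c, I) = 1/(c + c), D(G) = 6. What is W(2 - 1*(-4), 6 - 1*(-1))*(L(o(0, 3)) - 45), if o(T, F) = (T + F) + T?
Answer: -43/12 ≈ -3.5833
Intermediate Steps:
W(c, I) = 1/(2*c)
o(T, F) = F + 2*T (o(T, F) = (F + T) + T = F + 2*T)
L(B) = 6/B
W(2 - 1*(-4), 6 - 1*(-1))*(L(o(0, 3)) - 45) = (1/(2*(2 - 1*(-4))))*(6/(3 + 2*0) - 45) = (1/(2*(2 + 4)))*(6/(3 + 0) - 45) = ((½)/6)*(6/3 - 45) = ((½)*(⅙))*(6*(⅓) - 45) = (2 - 45)/12 = (1/12)*(-43) = -43/12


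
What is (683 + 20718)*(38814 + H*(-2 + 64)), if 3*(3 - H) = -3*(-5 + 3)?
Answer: 831985276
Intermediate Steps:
H = 1 (H = 3 - (-1)*(-5 + 3) = 3 - (-1)*(-2) = 3 - 1/3*6 = 3 - 2 = 1)
(683 + 20718)*(38814 + H*(-2 + 64)) = (683 + 20718)*(38814 + 1*(-2 + 64)) = 21401*(38814 + 1*62) = 21401*(38814 + 62) = 21401*38876 = 831985276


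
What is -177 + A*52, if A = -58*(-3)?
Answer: 8871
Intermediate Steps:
A = 174
-177 + A*52 = -177 + 174*52 = -177 + 9048 = 8871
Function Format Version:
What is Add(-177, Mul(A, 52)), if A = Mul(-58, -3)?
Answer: 8871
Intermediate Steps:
A = 174
Add(-177, Mul(A, 52)) = Add(-177, Mul(174, 52)) = Add(-177, 9048) = 8871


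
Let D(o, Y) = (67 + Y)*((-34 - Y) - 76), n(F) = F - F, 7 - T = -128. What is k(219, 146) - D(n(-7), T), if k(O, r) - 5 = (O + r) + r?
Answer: 50006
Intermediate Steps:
k(O, r) = 5 + O + 2*r (k(O, r) = 5 + ((O + r) + r) = 5 + (O + 2*r) = 5 + O + 2*r)
T = 135 (T = 7 - 1*(-128) = 7 + 128 = 135)
n(F) = 0
D(o, Y) = (-110 - Y)*(67 + Y) (D(o, Y) = (67 + Y)*(-110 - Y) = (-110 - Y)*(67 + Y))
k(219, 146) - D(n(-7), T) = (5 + 219 + 2*146) - (-7370 - 1*135² - 177*135) = (5 + 219 + 292) - (-7370 - 1*18225 - 23895) = 516 - (-7370 - 18225 - 23895) = 516 - 1*(-49490) = 516 + 49490 = 50006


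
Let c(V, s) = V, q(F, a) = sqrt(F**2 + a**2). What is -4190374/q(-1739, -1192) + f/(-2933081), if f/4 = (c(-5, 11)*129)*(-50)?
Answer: -129000/2933081 - 4190374*sqrt(4444985)/4444985 ≈ -1987.6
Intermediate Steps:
f = 129000 (f = 4*(-5*129*(-50)) = 4*(-645*(-50)) = 4*32250 = 129000)
-4190374/q(-1739, -1192) + f/(-2933081) = -4190374/sqrt((-1739)**2 + (-1192)**2) + 129000/(-2933081) = -4190374/sqrt(3024121 + 1420864) + 129000*(-1/2933081) = -4190374*sqrt(4444985)/4444985 - 129000/2933081 = -129000/2933081 - 4190374*sqrt(4444985)/4444985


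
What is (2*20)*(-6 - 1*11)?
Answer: -680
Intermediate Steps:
(2*20)*(-6 - 1*11) = 40*(-6 - 11) = 40*(-17) = -680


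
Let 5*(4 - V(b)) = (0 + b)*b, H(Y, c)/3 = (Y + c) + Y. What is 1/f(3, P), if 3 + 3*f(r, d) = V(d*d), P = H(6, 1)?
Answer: -15/2313436 ≈ -6.4839e-6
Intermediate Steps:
H(Y, c) = 3*c + 6*Y (H(Y, c) = 3*((Y + c) + Y) = 3*(c + 2*Y) = 3*c + 6*Y)
P = 39 (P = 3*1 + 6*6 = 3 + 36 = 39)
V(b) = 4 - b²/5 (V(b) = 4 - (0 + b)*b/5 = 4 - b*b/5 = 4 - b²/5)
f(r, d) = ⅓ - d⁴/15 (f(r, d) = -1 + (4 - d⁴/5)/3 = -1 + (4/3 - d⁴/15) = ⅓ - d⁴/15)
1/f(3, P) = 1/(⅓ - 1/15*39⁴) = 1/(⅓ - 1/15*2313441) = 1/(⅓ - 771147/5) = 1/(-2313436/15) = -15/2313436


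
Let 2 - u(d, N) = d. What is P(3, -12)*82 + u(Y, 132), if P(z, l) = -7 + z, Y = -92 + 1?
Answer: -235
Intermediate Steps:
Y = -91
u(d, N) = 2 - d
P(3, -12)*82 + u(Y, 132) = (-7 + 3)*82 + (2 - 1*(-91)) = -4*82 + (2 + 91) = -328 + 93 = -235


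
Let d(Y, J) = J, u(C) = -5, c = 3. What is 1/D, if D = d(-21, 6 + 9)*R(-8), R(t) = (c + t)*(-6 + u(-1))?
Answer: 1/825 ≈ 0.0012121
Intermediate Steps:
R(t) = -33 - 11*t (R(t) = (3 + t)*(-6 - 5) = (3 + t)*(-11) = -33 - 11*t)
D = 825 (D = (6 + 9)*(-33 - 11*(-8)) = 15*(-33 + 88) = 15*55 = 825)
1/D = 1/825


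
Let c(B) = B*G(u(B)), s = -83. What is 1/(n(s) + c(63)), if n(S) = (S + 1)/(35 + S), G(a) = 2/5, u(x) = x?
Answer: 120/3229 ≈ 0.037163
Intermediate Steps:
G(a) = ⅖ (G(a) = 2*(⅕) = ⅖)
c(B) = 2*B/5 (c(B) = B*(⅖) = 2*B/5)
n(S) = (1 + S)/(35 + S)
1/(n(s) + c(63)) = 1/((1 - 83)/(35 - 83) + (⅖)*63) = 1/(-82/(-48) + 126/5) = 1/(-1/48*(-82) + 126/5) = 1/(41/24 + 126/5) = 1/(3229/120) = 120/3229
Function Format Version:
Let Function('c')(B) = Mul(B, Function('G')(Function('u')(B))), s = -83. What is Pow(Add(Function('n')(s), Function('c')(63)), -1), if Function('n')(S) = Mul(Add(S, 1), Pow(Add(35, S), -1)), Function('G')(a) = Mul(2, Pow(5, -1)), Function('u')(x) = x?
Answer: Rational(120, 3229) ≈ 0.037163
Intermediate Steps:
Function('G')(a) = Rational(2, 5) (Function('G')(a) = Mul(2, Rational(1, 5)) = Rational(2, 5))
Function('c')(B) = Mul(Rational(2, 5), B) (Function('c')(B) = Mul(B, Rational(2, 5)) = Mul(Rational(2, 5), B))
Function('n')(S) = Mul(Pow(Add(35, S), -1), Add(1, S)) (Function('n')(S) = Mul(Add(1, S), Pow(Add(35, S), -1)) = Mul(Pow(Add(35, S), -1), Add(1, S)))
Pow(Add(Function('n')(s), Function('c')(63)), -1) = Pow(Add(Mul(Pow(Add(35, -83), -1), Add(1, -83)), Mul(Rational(2, 5), 63)), -1) = Pow(Add(Mul(Pow(-48, -1), -82), Rational(126, 5)), -1) = Pow(Add(Mul(Rational(-1, 48), -82), Rational(126, 5)), -1) = Pow(Add(Rational(41, 24), Rational(126, 5)), -1) = Pow(Rational(3229, 120), -1) = Rational(120, 3229)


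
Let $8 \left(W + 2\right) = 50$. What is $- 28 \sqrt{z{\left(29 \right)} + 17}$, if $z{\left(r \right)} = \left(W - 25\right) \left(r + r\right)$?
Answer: $- 14 i \sqrt{4746} \approx - 964.48 i$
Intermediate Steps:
$W = \frac{17}{4}$ ($W = -2 + \frac{1}{8} \cdot 50 = -2 + \frac{25}{4} = \frac{17}{4} \approx 4.25$)
$z{\left(r \right)} = - \frac{83 r}{2}$ ($z{\left(r \right)} = \left(\frac{17}{4} - 25\right) \left(r + r\right) = - \frac{83 \cdot 2 r}{4} = - \frac{83 r}{2}$)
$- 28 \sqrt{z{\left(29 \right)} + 17} = - 28 \sqrt{\left(- \frac{83}{2}\right) 29 + 17} = - 28 \sqrt{- \frac{2407}{2} + 17} = - 28 \sqrt{- \frac{2373}{2}} = - 28 \frac{i \sqrt{4746}}{2} = - 14 i \sqrt{4746}$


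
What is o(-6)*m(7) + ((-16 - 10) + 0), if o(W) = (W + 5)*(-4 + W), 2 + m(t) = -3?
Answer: -76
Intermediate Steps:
m(t) = -5 (m(t) = -2 - 3 = -5)
o(W) = (-4 + W)*(5 + W) (o(W) = (5 + W)*(-4 + W) = (-4 + W)*(5 + W))
o(-6)*m(7) + ((-16 - 10) + 0) = (-20 - 6 + (-6)**2)*(-5) + ((-16 - 10) + 0) = (-20 - 6 + 36)*(-5) + (-26 + 0) = 10*(-5) - 26 = -50 - 26 = -76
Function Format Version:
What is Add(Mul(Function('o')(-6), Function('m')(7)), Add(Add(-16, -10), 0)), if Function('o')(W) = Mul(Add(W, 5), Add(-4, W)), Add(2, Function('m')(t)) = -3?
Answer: -76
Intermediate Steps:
Function('m')(t) = -5 (Function('m')(t) = Add(-2, -3) = -5)
Function('o')(W) = Mul(Add(-4, W), Add(5, W)) (Function('o')(W) = Mul(Add(5, W), Add(-4, W)) = Mul(Add(-4, W), Add(5, W)))
Add(Mul(Function('o')(-6), Function('m')(7)), Add(Add(-16, -10), 0)) = Add(Mul(Add(-20, -6, Pow(-6, 2)), -5), Add(Add(-16, -10), 0)) = Add(Mul(Add(-20, -6, 36), -5), Add(-26, 0)) = Add(Mul(10, -5), -26) = Add(-50, -26) = -76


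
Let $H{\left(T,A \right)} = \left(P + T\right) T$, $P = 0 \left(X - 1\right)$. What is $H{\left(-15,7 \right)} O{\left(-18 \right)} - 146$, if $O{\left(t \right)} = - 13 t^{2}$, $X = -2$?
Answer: $-947846$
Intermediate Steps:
$P = 0$ ($P = 0 \left(-2 - 1\right) = 0 \left(-3\right) = 0$)
$H{\left(T,A \right)} = T^{2}$ ($H{\left(T,A \right)} = \left(0 + T\right) T = T T = T^{2}$)
$H{\left(-15,7 \right)} O{\left(-18 \right)} - 146 = \left(-15\right)^{2} \left(- 13 \left(-18\right)^{2}\right) - 146 = 225 \left(\left(-13\right) 324\right) - 146 = 225 \left(-4212\right) - 146 = -947700 - 146 = -947846$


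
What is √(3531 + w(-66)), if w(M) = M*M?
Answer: √7887 ≈ 88.809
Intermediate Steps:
w(M) = M²
√(3531 + w(-66)) = √(3531 + (-66)²) = √(3531 + 4356) = √7887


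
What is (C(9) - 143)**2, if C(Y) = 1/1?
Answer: 20164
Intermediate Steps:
C(Y) = 1
(C(9) - 143)**2 = (1 - 143)**2 = (-142)**2 = 20164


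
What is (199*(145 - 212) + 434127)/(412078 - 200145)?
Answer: 420794/211933 ≈ 1.9855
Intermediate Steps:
(199*(145 - 212) + 434127)/(412078 - 200145) = (199*(-67) + 434127)/211933 = (-13333 + 434127)*(1/211933) = 420794*(1/211933) = 420794/211933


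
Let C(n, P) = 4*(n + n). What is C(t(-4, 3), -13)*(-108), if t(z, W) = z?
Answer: 3456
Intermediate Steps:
C(n, P) = 8*n (C(n, P) = 4*(2*n) = 8*n)
C(t(-4, 3), -13)*(-108) = (8*(-4))*(-108) = -32*(-108) = 3456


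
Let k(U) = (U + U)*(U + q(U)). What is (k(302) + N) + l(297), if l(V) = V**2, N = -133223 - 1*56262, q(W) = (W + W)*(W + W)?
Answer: 220429996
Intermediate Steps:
q(W) = 4*W**2 (q(W) = (2*W)*(2*W) = 4*W**2)
N = -189485 (N = -133223 - 56262 = -189485)
k(U) = 2*U*(U + 4*U**2) (k(U) = (U + U)*(U + 4*U**2) = (2*U)*(U + 4*U**2) = 2*U*(U + 4*U**2))
(k(302) + N) + l(297) = (302**2*(2 + 8*302) - 189485) + 297**2 = (91204*(2 + 2416) - 189485) + 88209 = (91204*2418 - 189485) + 88209 = (220531272 - 189485) + 88209 = 220341787 + 88209 = 220429996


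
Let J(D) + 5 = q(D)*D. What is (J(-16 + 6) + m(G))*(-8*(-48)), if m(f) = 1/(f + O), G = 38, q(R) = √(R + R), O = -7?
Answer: -59136/31 - 7680*I*√5 ≈ -1907.6 - 17173.0*I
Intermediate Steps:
q(R) = √2*√R (q(R) = √(2*R) = √2*√R)
m(f) = 1/(-7 + f) (m(f) = 1/(f - 7) = 1/(-7 + f))
J(D) = -5 + √2*D^(3/2) (J(D) = -5 + (√2*√D)*D = -5 + √2*D^(3/2))
(J(-16 + 6) + m(G))*(-8*(-48)) = ((-5 + √2*(-16 + 6)^(3/2)) + 1/(-7 + 38))*(-8*(-48)) = ((-5 + √2*(-10)^(3/2)) + 1/31)*384 = ((-5 + √2*(-10*I*√10)) + 1/31)*384 = ((-5 - 20*I*√5) + 1/31)*384 = (-154/31 - 20*I*√5)*384 = -59136/31 - 7680*I*√5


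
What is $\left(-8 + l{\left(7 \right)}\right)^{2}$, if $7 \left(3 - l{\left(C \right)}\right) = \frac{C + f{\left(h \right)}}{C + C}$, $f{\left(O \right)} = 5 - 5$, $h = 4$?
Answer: $\frac{5041}{196} \approx 25.719$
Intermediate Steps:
$f{\left(O \right)} = 0$
$l{\left(C \right)} = \frac{41}{14}$ ($l{\left(C \right)} = 3 - \frac{\left(C + 0\right) \frac{1}{C + C}}{7} = 3 - \frac{C \frac{1}{2 C}}{7} = 3 - \frac{1}{14} = \frac{41}{14}$)
$\left(-8 + l{\left(7 \right)}\right)^{2} = \left(-8 + \frac{41}{14}\right)^{2} = \left(- \frac{71}{14}\right)^{2} = \frac{5041}{196}$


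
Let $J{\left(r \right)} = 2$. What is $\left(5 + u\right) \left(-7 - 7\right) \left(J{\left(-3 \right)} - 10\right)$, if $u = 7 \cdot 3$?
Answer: $2912$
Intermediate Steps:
$u = 21$
$\left(5 + u\right) \left(-7 - 7\right) \left(J{\left(-3 \right)} - 10\right) = \left(5 + 21\right) \left(-7 - 7\right) \left(2 - 10\right) = 26 \left(-14\right) \left(-8\right) = \left(-364\right) \left(-8\right) = 2912$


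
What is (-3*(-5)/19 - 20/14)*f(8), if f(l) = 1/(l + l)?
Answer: -85/2128 ≈ -0.039944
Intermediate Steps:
f(l) = 1/(2*l)
(-3*(-5)/19 - 20/14)*f(8) = (-3*(-5)/19 - 20/14)*((½)/8) = (15*(1/19) - 20*1/14)*((½)*(⅛)) = (15/19 - 10/7)*(1/16) = -85/133*1/16 = -85/2128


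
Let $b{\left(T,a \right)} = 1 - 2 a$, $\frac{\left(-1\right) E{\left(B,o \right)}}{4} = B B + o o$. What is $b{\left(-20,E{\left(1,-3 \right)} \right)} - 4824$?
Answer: $-4743$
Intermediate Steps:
$E{\left(B,o \right)} = - 4 B^{2} - 4 o^{2}$ ($E{\left(B,o \right)} = - 4 \left(B B + o o\right) = - 4 \left(B^{2} + o^{2}\right) = - 4 B^{2} - 4 o^{2}$)
$b{\left(-20,E{\left(1,-3 \right)} \right)} - 4824 = \left(1 - 2 \left(- 4 \cdot 1^{2} - 4 \left(-3\right)^{2}\right)\right) - 4824 = \left(1 - 2 \left(\left(-4\right) 1 - 36\right)\right) - 4824 = \left(1 - 2 \left(-4 - 36\right)\right) - 4824 = \left(1 - -80\right) - 4824 = \left(1 + 80\right) - 4824 = 81 - 4824 = -4743$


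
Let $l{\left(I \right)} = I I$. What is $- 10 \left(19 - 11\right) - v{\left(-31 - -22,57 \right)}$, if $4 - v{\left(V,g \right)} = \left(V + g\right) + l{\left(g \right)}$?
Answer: $3213$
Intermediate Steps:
$l{\left(I \right)} = I^{2}$
$v{\left(V,g \right)} = 4 - V - g - g^{2}$ ($v{\left(V,g \right)} = 4 - \left(\left(V + g\right) + g^{2}\right) = 4 - \left(V + g + g^{2}\right) = 4 - V - g - g^{2}$)
$- 10 \left(19 - 11\right) - v{\left(-31 - -22,57 \right)} = - 10 \left(19 - 11\right) - \left(4 - \left(-31 - -22\right) - 57 - 57^{2}\right) = \left(-10\right) 8 - \left(4 - \left(-31 + 22\right) - 57 - 3249\right) = -80 - \left(4 - -9 - 57 - 3249\right) = -80 - \left(4 + 9 - 57 - 3249\right) = -80 - -3293 = -80 + 3293 = 3213$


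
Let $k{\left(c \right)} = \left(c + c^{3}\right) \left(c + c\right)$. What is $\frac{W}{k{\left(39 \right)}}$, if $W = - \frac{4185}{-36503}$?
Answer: $\frac{465}{18778457308} \approx 2.4762 \cdot 10^{-8}$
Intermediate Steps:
$W = \frac{4185}{36503}$ ($W = \left(-4185\right) \left(- \frac{1}{36503}\right) = \frac{4185}{36503} \approx 0.11465$)
$k{\left(c \right)} = 2 c \left(c + c^{3}\right)$ ($k{\left(c \right)} = \left(c + c^{3}\right) 2 c = 2 c \left(c + c^{3}\right)$)
$\frac{W}{k{\left(39 \right)}} = \frac{4185}{36503 \cdot 2 \cdot 39^{2} \left(1 + 39^{2}\right)} = \frac{4185}{36503 \cdot 2 \cdot 1521 \left(1 + 1521\right)} = \frac{4185}{36503 \cdot 2 \cdot 1521 \cdot 1522} = \frac{4185}{36503 \cdot 4629924} = \frac{4185}{36503} \cdot \frac{1}{4629924} = \frac{465}{18778457308}$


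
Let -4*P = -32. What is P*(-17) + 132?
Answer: -4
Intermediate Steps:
P = 8 (P = -¼*(-32) = 8)
P*(-17) + 132 = 8*(-17) + 132 = -136 + 132 = -4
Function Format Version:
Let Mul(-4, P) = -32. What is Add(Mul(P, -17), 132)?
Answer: -4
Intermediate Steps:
P = 8 (P = Mul(Rational(-1, 4), -32) = 8)
Add(Mul(P, -17), 132) = Add(Mul(8, -17), 132) = Add(-136, 132) = -4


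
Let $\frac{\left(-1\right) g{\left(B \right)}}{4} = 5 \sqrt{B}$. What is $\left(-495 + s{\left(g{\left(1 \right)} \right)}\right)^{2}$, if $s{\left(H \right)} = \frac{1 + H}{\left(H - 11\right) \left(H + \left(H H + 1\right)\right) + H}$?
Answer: $\frac{34296554218276}{139972561} \approx 2.4502 \cdot 10^{5}$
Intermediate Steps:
$g{\left(B \right)} = - 20 \sqrt{B}$ ($g{\left(B \right)} = - 4 \cdot 5 \sqrt{B} = - 20 \sqrt{B}$)
$s{\left(H \right)} = \frac{1 + H}{H + \left(-11 + H\right) \left(1 + H + H^{2}\right)}$ ($s{\left(H \right)} = \frac{1 + H}{\left(-11 + H\right) \left(H + \left(H^{2} + 1\right)\right) + H} = \frac{1 + H}{\left(-11 + H\right) \left(H + \left(1 + H^{2}\right)\right) + H} = \frac{1 + H}{\left(-11 + H\right) \left(1 + H + H^{2}\right) + H} = \frac{1 + H}{H + \left(-11 + H\right) \left(1 + H + H^{2}\right)}$)
$\left(-495 + s{\left(g{\left(1 \right)} \right)}\right)^{2} = \left(-495 + \frac{1 - 20 \sqrt{1}}{-11 + \left(- 20 \sqrt{1}\right)^{3} - 10 \left(- 20 \sqrt{1}\right)^{2} - 9 \left(- 20 \sqrt{1}\right)}\right)^{2} = \left(-495 + \frac{1 - 20}{-11 + \left(\left(-20\right) 1\right)^{3} - 10 \left(\left(-20\right) 1\right)^{2} - 9 \left(\left(-20\right) 1\right)}\right)^{2} = \left(-495 + \frac{1 - 20}{-11 + \left(-20\right)^{3} - 10 \left(-20\right)^{2} - -180}\right)^{2} = \left(-495 + \frac{1}{-11 - 8000 - 4000 + 180} \left(-19\right)\right)^{2} = \left(-495 + \frac{1}{-11831} \left(-19\right)\right)^{2} = \left(-495 - - \frac{19}{11831}\right)^{2} = \left(-495 + \frac{19}{11831}\right)^{2} = \left(- \frac{5856326}{11831}\right)^{2} = \frac{34296554218276}{139972561}$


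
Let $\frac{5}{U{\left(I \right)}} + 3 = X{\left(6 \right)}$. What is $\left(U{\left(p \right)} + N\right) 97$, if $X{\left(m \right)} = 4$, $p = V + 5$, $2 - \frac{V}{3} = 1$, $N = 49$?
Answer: $5238$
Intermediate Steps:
$V = 3$ ($V = 6 - 3 = 3$)
$p = 8$ ($p = 3 + 5 = 8$)
$U{\left(I \right)} = 5$ ($U{\left(I \right)} = \frac{5}{-3 + 4} = \frac{5}{1} = 5 \cdot 1 = 5$)
$\left(U{\left(p \right)} + N\right) 97 = \left(5 + 49\right) 97 = 54 \cdot 97 = 5238$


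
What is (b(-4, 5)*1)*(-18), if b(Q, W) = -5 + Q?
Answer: 162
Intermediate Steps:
(b(-4, 5)*1)*(-18) = ((-5 - 4)*1)*(-18) = -9*1*(-18) = -9*(-18) = 162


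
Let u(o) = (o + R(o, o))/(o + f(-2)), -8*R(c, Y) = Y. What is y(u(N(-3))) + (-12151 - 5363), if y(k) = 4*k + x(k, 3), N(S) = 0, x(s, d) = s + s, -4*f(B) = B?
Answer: -17514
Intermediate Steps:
f(B) = -B/4
x(s, d) = 2*s
R(c, Y) = -Y/8
u(o) = 7*o/(8*(1/2 + o)) (u(o) = (o - o/8)/(o - 1/4*(-2)) = (7*o/8)/(o + 1/2) = (7*o/8)/(1/2 + o) = 7*o/(8*(1/2 + o)))
y(k) = 6*k (y(k) = 4*k + 2*k = 6*k)
y(u(N(-3))) + (-12151 - 5363) = 6*((7/4)*0/(1 + 2*0)) + (-12151 - 5363) = 6*((7/4)*0/(1 + 0)) - 17514 = 6*((7/4)*0/1) - 17514 = 6*((7/4)*0*1) - 17514 = 6*0 - 17514 = 0 - 17514 = -17514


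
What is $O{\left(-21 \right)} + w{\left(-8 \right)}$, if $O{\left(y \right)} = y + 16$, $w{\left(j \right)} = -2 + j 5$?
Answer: $-47$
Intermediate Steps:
$w{\left(j \right)} = -2 + 5 j$
$O{\left(y \right)} = 16 + y$
$O{\left(-21 \right)} + w{\left(-8 \right)} = \left(16 - 21\right) + \left(-2 + 5 \left(-8\right)\right) = -5 - 42 = -47$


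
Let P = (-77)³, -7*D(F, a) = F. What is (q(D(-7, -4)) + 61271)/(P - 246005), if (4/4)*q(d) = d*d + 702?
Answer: -30987/351269 ≈ -0.088214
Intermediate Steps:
D(F, a) = -F/7
P = -456533
q(d) = 702 + d² (q(d) = d*d + 702 = d² + 702 = 702 + d²)
(q(D(-7, -4)) + 61271)/(P - 246005) = ((702 + (-⅐*(-7))²) + 61271)/(-456533 - 246005) = ((702 + 1²) + 61271)/(-702538) = ((702 + 1) + 61271)*(-1/702538) = (703 + 61271)*(-1/702538) = 61974*(-1/702538) = -30987/351269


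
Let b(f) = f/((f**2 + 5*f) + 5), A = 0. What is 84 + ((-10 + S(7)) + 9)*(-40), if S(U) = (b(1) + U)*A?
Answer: 124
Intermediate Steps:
b(f) = f/(5 + f**2 + 5*f)
S(U) = 0 (S(U) = (1/(5 + 1**2 + 5*1) + U)*0 = (1/(5 + 1 + 5) + U)*0 = (1/11 + U)*0 = 0)
84 + ((-10 + S(7)) + 9)*(-40) = 84 + ((-10 + 0) + 9)*(-40) = 84 + (-10 + 9)*(-40) = 84 - 1*(-40) = 84 + 40 = 124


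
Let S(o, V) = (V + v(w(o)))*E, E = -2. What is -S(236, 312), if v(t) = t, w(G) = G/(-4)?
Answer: 506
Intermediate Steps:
w(G) = -G/4 (w(G) = G*(-¼) = -G/4)
S(o, V) = o/2 - 2*V (S(o, V) = (V - o/4)*(-2) = o/2 - 2*V)
-S(236, 312) = -((½)*236 - 2*312) = -(118 - 624) = -1*(-506) = 506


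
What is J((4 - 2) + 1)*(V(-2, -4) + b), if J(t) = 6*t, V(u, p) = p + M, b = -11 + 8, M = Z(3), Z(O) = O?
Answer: -72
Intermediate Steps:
M = 3
b = -3
V(u, p) = 3 + p (V(u, p) = p + 3 = 3 + p)
J((4 - 2) + 1)*(V(-2, -4) + b) = (6*((4 - 2) + 1))*((3 - 4) - 3) = (6*(2 + 1))*(-1 - 3) = (6*3)*(-4) = 18*(-4) = -72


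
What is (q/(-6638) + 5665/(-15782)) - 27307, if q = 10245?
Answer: -715226406018/26190229 ≈ -27309.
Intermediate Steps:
(q/(-6638) + 5665/(-15782)) - 27307 = (10245/(-6638) + 5665/(-15782)) - 27307 = (10245*(-1/6638) + 5665*(-1/15782)) - 27307 = (-10245/6638 - 5665/15782) - 27307 = -49822715/26190229 - 27307 = -715226406018/26190229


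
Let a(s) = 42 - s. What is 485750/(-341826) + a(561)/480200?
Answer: -116717278847/82072422600 ≈ -1.4221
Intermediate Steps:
485750/(-341826) + a(561)/480200 = 485750/(-341826) + (42 - 1*561)/480200 = 485750*(-1/341826) + (42 - 561)*(1/480200) = -242875/170913 - 519*1/480200 = -242875/170913 - 519/480200 = -116717278847/82072422600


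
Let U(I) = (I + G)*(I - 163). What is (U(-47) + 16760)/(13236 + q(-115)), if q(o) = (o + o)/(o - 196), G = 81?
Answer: 1495910/2058313 ≈ 0.72676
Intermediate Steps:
U(I) = (-163 + I)*(81 + I) (U(I) = (I + 81)*(I - 163) = (81 + I)*(-163 + I) = (-163 + I)*(81 + I))
q(o) = 2*o/(-196 + o) (q(o) = (2*o)/(-196 + o) = 2*o/(-196 + o))
(U(-47) + 16760)/(13236 + q(-115)) = ((-13203 + (-47)**2 - 82*(-47)) + 16760)/(13236 + 2*(-115)/(-196 - 115)) = ((-13203 + 2209 + 3854) + 16760)/(13236 + 2*(-115)/(-311)) = (-7140 + 16760)/(13236 + 2*(-115)*(-1/311)) = 9620/(13236 + 230/311) = 9620/(4116626/311) = 9620*(311/4116626) = 1495910/2058313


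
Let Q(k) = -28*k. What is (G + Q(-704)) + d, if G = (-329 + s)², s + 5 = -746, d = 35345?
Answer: 1221457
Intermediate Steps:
s = -751 (s = -5 - 746 = -751)
G = 1166400 (G = (-329 - 751)² = (-1080)² = 1166400)
(G + Q(-704)) + d = (1166400 - 28*(-704)) + 35345 = (1166400 + 19712) + 35345 = 1186112 + 35345 = 1221457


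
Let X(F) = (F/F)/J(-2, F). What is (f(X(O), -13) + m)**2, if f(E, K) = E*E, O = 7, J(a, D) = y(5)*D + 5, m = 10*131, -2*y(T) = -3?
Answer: 1584864459396/923521 ≈ 1.7161e+6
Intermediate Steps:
y(T) = 3/2 (y(T) = -1/2*(-3) = 3/2)
m = 1310
J(a, D) = 5 + 3*D/2 (J(a, D) = 3*D/2 + 5 = 5 + 3*D/2)
X(F) = 1/(5 + 3*F/2) (X(F) = (F/F)/(5 + 3*F/2) = 1/(5 + 3*F/2))
f(E, K) = E**2
(f(X(O), -13) + m)**2 = ((2/(10 + 3*7))**2 + 1310)**2 = ((2/(10 + 21))**2 + 1310)**2 = ((2/31)**2 + 1310)**2 = (4/961 + 1310)**2 = (1258914/961)**2 = 1584864459396/923521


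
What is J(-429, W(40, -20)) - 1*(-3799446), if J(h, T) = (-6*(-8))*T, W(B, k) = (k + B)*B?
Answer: 3837846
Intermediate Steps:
W(B, k) = B*(B + k) (W(B, k) = (B + k)*B = B*(B + k))
J(h, T) = 48*T
J(-429, W(40, -20)) - 1*(-3799446) = 48*(40*(40 - 20)) - 1*(-3799446) = 48*(40*20) + 3799446 = 48*800 + 3799446 = 38400 + 3799446 = 3837846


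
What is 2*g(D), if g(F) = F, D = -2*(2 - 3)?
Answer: 4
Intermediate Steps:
D = 2 (D = -2*(-1) = 2)
2*g(D) = 2*2 = 4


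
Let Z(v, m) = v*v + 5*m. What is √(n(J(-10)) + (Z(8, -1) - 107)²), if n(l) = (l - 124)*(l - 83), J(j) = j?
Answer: √14766 ≈ 121.52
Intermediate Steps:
Z(v, m) = v² + 5*m
n(l) = (-124 + l)*(-83 + l)
√(n(J(-10)) + (Z(8, -1) - 107)²) = √((10292 + (-10)² - 207*(-10)) + ((8² + 5*(-1)) - 107)²) = √((10292 + 100 + 2070) + ((64 - 5) - 107)²) = √(12462 + (59 - 107)²) = √(12462 + (-48)²) = √(12462 + 2304) = √14766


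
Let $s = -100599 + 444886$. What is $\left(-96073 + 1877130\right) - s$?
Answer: $1436770$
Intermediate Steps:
$s = 344287$
$\left(-96073 + 1877130\right) - s = \left(-96073 + 1877130\right) - 344287 = 1781057 - 344287 = 1436770$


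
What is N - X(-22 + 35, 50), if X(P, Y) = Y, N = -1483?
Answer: -1533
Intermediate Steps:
N - X(-22 + 35, 50) = -1483 - 1*50 = -1483 - 50 = -1533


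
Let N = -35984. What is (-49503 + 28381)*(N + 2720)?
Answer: 702602208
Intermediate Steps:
(-49503 + 28381)*(N + 2720) = (-49503 + 28381)*(-35984 + 2720) = -21122*(-33264) = 702602208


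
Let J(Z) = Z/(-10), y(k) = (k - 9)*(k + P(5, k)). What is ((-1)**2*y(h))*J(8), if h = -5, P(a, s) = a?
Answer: 0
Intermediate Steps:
y(k) = (-9 + k)*(5 + k) (y(k) = (k - 9)*(k + 5) = (-9 + k)*(5 + k))
J(Z) = -Z/10 (J(Z) = Z*(-1/10) = -Z/10)
((-1)**2*y(h))*J(8) = ((-1)**2*(-45 + (-5)**2 - 4*(-5)))*(-1/10*8) = (1*(-45 + 25 + 20))*(-4/5) = (1*0)*(-4/5) = 0*(-4/5) = 0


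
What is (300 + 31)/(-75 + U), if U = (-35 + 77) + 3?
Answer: -331/30 ≈ -11.033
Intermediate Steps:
U = 45 (U = 42 + 3 = 45)
(300 + 31)/(-75 + U) = (300 + 31)/(-75 + 45) = 331/(-30) = 331*(-1/30) = -331/30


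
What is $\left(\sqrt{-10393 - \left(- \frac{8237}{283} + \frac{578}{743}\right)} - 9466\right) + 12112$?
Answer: $2646 + \frac{20 i \sqrt{1145634455787}}{210269} \approx 2646.0 + 101.81 i$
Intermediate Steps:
$\left(\sqrt{-10393 - \left(- \frac{8237}{283} + \frac{578}{743}\right)} - 9466\right) + 12112 = \left(\sqrt{-10393 - - \frac{5956517}{210269}} - 9466\right) + 12112 = \left(\sqrt{-10393 + \left(\frac{8237}{283} - \frac{578}{743}\right)} - 9466\right) + 12112 = \left(\sqrt{-10393 + \frac{5956517}{210269}} - 9466\right) + 12112 = \left(\sqrt{- \frac{2179369200}{210269}} - 9466\right) + 12112 = \left(\frac{20 i \sqrt{1145634455787}}{210269} - 9466\right) + 12112 = \left(-9466 + \frac{20 i \sqrt{1145634455787}}{210269}\right) + 12112 = 2646 + \frac{20 i \sqrt{1145634455787}}{210269}$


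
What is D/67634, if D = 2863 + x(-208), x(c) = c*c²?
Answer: -8996049/67634 ≈ -133.01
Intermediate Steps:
x(c) = c³
D = -8996049 (D = 2863 + (-208)³ = 2863 - 8998912 = -8996049)
D/67634 = -8996049/67634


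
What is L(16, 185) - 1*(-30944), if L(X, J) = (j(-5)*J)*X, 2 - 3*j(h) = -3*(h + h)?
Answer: 9952/3 ≈ 3317.3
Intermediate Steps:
j(h) = ⅔ + 2*h (j(h) = ⅔ - (-1)*(h + h) = ⅔ - (-1)*2*h = ⅔ - (-2)*h = ⅔ + 2*h)
L(X, J) = -28*J*X/3 (L(X, J) = ((⅔ + 2*(-5))*J)*X = ((⅔ - 10)*J)*X = (-28*J/3)*X = -28*J*X/3)
L(16, 185) - 1*(-30944) = -28/3*185*16 - 1*(-30944) = -82880/3 + 30944 = 9952/3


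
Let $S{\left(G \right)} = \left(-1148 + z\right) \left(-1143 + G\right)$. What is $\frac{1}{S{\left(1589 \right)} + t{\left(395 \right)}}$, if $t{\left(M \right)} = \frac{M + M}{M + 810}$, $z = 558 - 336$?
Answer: $- \frac{241}{99531878} \approx -2.4213 \cdot 10^{-6}$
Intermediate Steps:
$z = 222$
$t{\left(M \right)} = \frac{2 M}{810 + M}$
$S{\left(G \right)} = 1058418 - 926 G$ ($S{\left(G \right)} = \left(-1148 + 222\right) \left(-1143 + G\right) = - 926 \left(-1143 + G\right) = 1058418 - 926 G$)
$\frac{1}{S{\left(1589 \right)} + t{\left(395 \right)}} = \frac{1}{\left(1058418 - 1471414\right) + 2 \cdot 395 \frac{1}{810 + 395}} = \frac{1}{\left(1058418 - 1471414\right) + 2 \cdot 395 \cdot \frac{1}{1205}} = \frac{1}{-412996 + 2 \cdot 395 \cdot \frac{1}{1205}} = \frac{1}{-412996 + \frac{158}{241}} = \frac{1}{- \frac{99531878}{241}} = - \frac{241}{99531878}$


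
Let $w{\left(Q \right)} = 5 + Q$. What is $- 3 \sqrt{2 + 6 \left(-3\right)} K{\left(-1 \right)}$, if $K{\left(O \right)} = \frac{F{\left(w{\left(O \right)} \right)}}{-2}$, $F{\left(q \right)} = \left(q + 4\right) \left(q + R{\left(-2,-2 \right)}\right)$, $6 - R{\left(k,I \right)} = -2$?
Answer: $576 i \approx 576.0 i$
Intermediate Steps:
$R{\left(k,I \right)} = 8$ ($R{\left(k,I \right)} = 6 - -2 = 6 + 2 = 8$)
$F{\left(q \right)} = \left(4 + q\right) \left(8 + q\right)$ ($F{\left(q \right)} = \left(q + 4\right) \left(q + 8\right) = \left(4 + q\right) \left(8 + q\right)$)
$K{\left(O \right)} = -46 - 6 O - \frac{\left(5 + O\right)^{2}}{2}$ ($K{\left(O \right)} = \frac{32 + \left(5 + O\right)^{2} + 12 \left(5 + O\right)}{-2} = \left(32 + \left(5 + O\right)^{2} + \left(60 + 12 O\right)\right) \left(- \frac{1}{2}\right) = \left(92 + \left(5 + O\right)^{2} + 12 O\right) \left(- \frac{1}{2}\right) = -46 - 6 O - \frac{\left(5 + O\right)^{2}}{2}$)
$- 3 \sqrt{2 + 6 \left(-3\right)} K{\left(-1 \right)} = - 3 \sqrt{2 + 6 \left(-3\right)} \left(- \frac{117}{2} - -11 - \frac{\left(-1\right)^{2}}{2}\right) = - 3 \sqrt{2 - 18} \left(- \frac{117}{2} + 11 - \frac{1}{2}\right) = - 3 \sqrt{-16} \left(- \frac{117}{2} + 11 - \frac{1}{2}\right) = - 3 \cdot 4 i \left(-48\right) = - 12 i \left(-48\right) = 576 i$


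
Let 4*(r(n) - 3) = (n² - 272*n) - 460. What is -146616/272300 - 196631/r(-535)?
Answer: -69351381538/29360543275 ≈ -2.3621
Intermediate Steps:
r(n) = -112 - 68*n + n²/4 (r(n) = 3 + ((n² - 272*n) - 460)/4 = 3 + (-460 + n² - 272*n)/4 = 3 + (-115 - 68*n + n²/4) = -112 - 68*n + n²/4)
-146616/272300 - 196631/r(-535) = -146616/272300 - 196631/(-112 - 68*(-535) + (¼)*(-535)²) = -146616*1/272300 - 196631/(-112 + 36380 + (¼)*286225) = -36654/68075 - 196631/(-112 + 36380 + 286225/4) = -36654/68075 - 196631/431297/4 = -36654/68075 - 196631*4/431297 = -36654/68075 - 786524/431297 = -69351381538/29360543275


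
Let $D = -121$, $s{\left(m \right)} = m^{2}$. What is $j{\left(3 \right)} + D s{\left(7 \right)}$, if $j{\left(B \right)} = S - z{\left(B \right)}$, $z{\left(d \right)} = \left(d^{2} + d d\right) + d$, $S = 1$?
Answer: $-5949$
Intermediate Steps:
$z{\left(d \right)} = d + 2 d^{2}$ ($z{\left(d \right)} = \left(d^{2} + d^{2}\right) + d = 2 d^{2} + d = d + 2 d^{2}$)
$j{\left(B \right)} = 1 - B \left(1 + 2 B\right)$
$j{\left(3 \right)} + D s{\left(7 \right)} = \left(1 - 3 \left(1 + 2 \cdot 3\right)\right) - 121 \cdot 7^{2} = \left(1 - 3 \left(1 + 6\right)\right) - 5929 = \left(1 - 3 \cdot 7\right) - 5929 = \left(1 - 21\right) - 5929 = -20 - 5929 = -5949$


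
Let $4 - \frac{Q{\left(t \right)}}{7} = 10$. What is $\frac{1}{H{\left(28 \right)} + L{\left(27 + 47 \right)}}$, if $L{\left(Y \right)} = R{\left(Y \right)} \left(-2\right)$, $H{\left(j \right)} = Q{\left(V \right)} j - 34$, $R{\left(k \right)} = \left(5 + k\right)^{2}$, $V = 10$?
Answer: $- \frac{1}{13692} \approx -7.3035 \cdot 10^{-5}$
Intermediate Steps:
$Q{\left(t \right)} = -42$ ($Q{\left(t \right)} = 28 - 70 = -42$)
$H{\left(j \right)} = -34 - 42 j$ ($H{\left(j \right)} = - 42 j - 34 = -34 - 42 j$)
$L{\left(Y \right)} = - 2 \left(5 + Y\right)^{2}$ ($L{\left(Y \right)} = \left(5 + Y\right)^{2} \left(-2\right) = - 2 \left(5 + Y\right)^{2}$)
$\frac{1}{H{\left(28 \right)} + L{\left(27 + 47 \right)}} = \frac{1}{\left(-34 - 1176\right) - 2 \left(5 + \left(27 + 47\right)\right)^{2}} = \frac{1}{\left(-34 - 1176\right) - 2 \left(5 + 74\right)^{2}} = \frac{1}{-1210 - 2 \cdot 79^{2}} = \frac{1}{-1210 - 12482} = \frac{1}{-13692} = - \frac{1}{13692}$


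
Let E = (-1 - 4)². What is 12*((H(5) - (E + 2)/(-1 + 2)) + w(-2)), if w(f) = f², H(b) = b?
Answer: -216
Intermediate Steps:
E = 25 (E = (-5)² = 25)
12*((H(5) - (E + 2)/(-1 + 2)) + w(-2)) = 12*((5 - (25 + 2)/(-1 + 2)) + (-2)²) = 12*((5 - 27/1) + 4) = 12*((5 - 27) + 4) = 12*(-22 + 4) = 12*(-18) = -216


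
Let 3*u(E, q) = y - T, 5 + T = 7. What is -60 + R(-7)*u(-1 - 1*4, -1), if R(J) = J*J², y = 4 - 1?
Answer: -523/3 ≈ -174.33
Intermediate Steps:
T = 2 (T = -5 + 7 = 2)
y = 3
R(J) = J³
u(E, q) = ⅓ (u(E, q) = (3 - 1*2)/3 = (3 - 2)/3 = (⅓)*1 = ⅓)
-60 + R(-7)*u(-1 - 1*4, -1) = -60 + (-7)³*(⅓) = -60 - 343*⅓ = -60 - 343/3 = -523/3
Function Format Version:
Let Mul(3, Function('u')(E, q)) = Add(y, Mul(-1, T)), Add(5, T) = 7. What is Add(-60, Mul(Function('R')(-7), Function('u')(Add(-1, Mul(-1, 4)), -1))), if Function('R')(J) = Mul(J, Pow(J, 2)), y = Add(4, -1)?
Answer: Rational(-523, 3) ≈ -174.33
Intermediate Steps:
T = 2 (T = Add(-5, 7) = 2)
y = 3
Function('R')(J) = Pow(J, 3)
Function('u')(E, q) = Rational(1, 3) (Function('u')(E, q) = Mul(Rational(1, 3), Add(3, Mul(-1, 2))) = Mul(Rational(1, 3), Add(3, -2)) = Mul(Rational(1, 3), 1) = Rational(1, 3))
Add(-60, Mul(Function('R')(-7), Function('u')(Add(-1, Mul(-1, 4)), -1))) = Add(-60, Mul(Pow(-7, 3), Rational(1, 3))) = Add(-60, Mul(-343, Rational(1, 3))) = Add(-60, Rational(-343, 3)) = Rational(-523, 3)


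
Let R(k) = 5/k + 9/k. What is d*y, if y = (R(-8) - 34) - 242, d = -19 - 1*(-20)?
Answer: -1111/4 ≈ -277.75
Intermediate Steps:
d = 1 (d = -19 + 20 = 1)
R(k) = 14/k
y = -1111/4 (y = (14/(-8) - 34) - 242 = (14*(-⅛) - 34) - 242 = (-7/4 - 34) - 242 = -143/4 - 242 = -1111/4 ≈ -277.75)
d*y = 1*(-1111/4) = -1111/4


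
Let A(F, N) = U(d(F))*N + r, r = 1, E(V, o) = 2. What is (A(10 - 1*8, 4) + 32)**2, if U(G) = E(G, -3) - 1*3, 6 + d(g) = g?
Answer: 841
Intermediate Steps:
d(g) = -6 + g
U(G) = -1 (U(G) = 2 - 1*3 = 2 - 3 = -1)
A(F, N) = 1 - N (A(F, N) = -N + 1 = 1 - N)
(A(10 - 1*8, 4) + 32)**2 = ((1 - 1*4) + 32)**2 = ((1 - 4) + 32)**2 = (-3 + 32)**2 = 29**2 = 841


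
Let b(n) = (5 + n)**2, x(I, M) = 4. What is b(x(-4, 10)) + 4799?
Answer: 4880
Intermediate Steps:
b(x(-4, 10)) + 4799 = (5 + 4)**2 + 4799 = 9**2 + 4799 = 81 + 4799 = 4880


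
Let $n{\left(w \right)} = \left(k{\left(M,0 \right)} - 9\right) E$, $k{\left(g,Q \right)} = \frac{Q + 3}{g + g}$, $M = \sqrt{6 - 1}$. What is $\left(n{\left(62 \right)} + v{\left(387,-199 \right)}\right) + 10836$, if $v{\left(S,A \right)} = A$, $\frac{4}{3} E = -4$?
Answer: $10664 - \frac{9 \sqrt{5}}{10} \approx 10662.0$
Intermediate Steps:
$M = \sqrt{5} \approx 2.2361$
$E = -3$ ($E = \frac{3}{4} \left(-4\right) = -3$)
$k{\left(g,Q \right)} = \frac{3 + Q}{2 g}$
$n{\left(w \right)} = 27 - \frac{9 \sqrt{5}}{10}$ ($n{\left(w \right)} = \left(\frac{3 + 0}{2 \sqrt{5}} - 9\right) \left(-3\right) = \left(\frac{1}{2} \frac{\sqrt{5}}{5} \cdot 3 - 9\right) \left(-3\right) = \left(\frac{3 \sqrt{5}}{10} - 9\right) \left(-3\right) = \left(-9 + \frac{3 \sqrt{5}}{10}\right) \left(-3\right) = 27 - \frac{9 \sqrt{5}}{10}$)
$\left(n{\left(62 \right)} + v{\left(387,-199 \right)}\right) + 10836 = \left(\left(27 - \frac{9 \sqrt{5}}{10}\right) - 199\right) + 10836 = \left(-172 - \frac{9 \sqrt{5}}{10}\right) + 10836 = 10664 - \frac{9 \sqrt{5}}{10}$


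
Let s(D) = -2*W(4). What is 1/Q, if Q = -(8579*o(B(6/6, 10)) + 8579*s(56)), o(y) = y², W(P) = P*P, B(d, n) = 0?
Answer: 1/274528 ≈ 3.6426e-6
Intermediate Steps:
W(P) = P²
s(D) = -32 (s(D) = -2*4² = -2*16 = -32)
Q = 274528 (Q = -8579/(1/(0² - 32)) = -8579/(1/(0 - 32)) = -8579/(1/(-32)) = -8579/(-1/32) = -8579*(-32) = 274528)
1/Q = 1/274528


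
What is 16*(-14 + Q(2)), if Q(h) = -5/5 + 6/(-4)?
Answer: -264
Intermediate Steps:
Q(h) = -5/2 (Q(h) = -5*⅕ + 6*(-¼) = -1 - 3/2 = -5/2)
16*(-14 + Q(2)) = 16*(-14 - 5/2) = 16*(-33/2) = -264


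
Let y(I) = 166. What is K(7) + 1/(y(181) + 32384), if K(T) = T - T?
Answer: 1/32550 ≈ 3.0722e-5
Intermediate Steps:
K(T) = 0
K(7) + 1/(y(181) + 32384) = 0 + 1/(166 + 32384) = 0 + 1/32550 = 1/32550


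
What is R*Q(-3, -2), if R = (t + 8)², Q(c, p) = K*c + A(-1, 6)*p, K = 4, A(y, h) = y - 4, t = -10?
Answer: -8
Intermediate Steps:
A(y, h) = -4 + y
Q(c, p) = -5*p + 4*c (Q(c, p) = 4*c + (-4 - 1)*p = 4*c - 5*p = -5*p + 4*c)
R = 4 (R = (-10 + 8)² = (-2)² = 4)
R*Q(-3, -2) = 4*(-5*(-2) + 4*(-3)) = 4*(10 - 12) = 4*(-2) = -8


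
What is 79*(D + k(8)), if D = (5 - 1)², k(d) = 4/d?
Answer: 2607/2 ≈ 1303.5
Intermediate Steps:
D = 16 (D = 4² = 16)
79*(D + k(8)) = 79*(16 + 4/8) = 79*(16 + 4*(⅛)) = 79*(16 + ½) = 79*(33/2) = 2607/2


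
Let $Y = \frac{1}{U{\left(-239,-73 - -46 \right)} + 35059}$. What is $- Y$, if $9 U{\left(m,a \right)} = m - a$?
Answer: $- \frac{9}{315319} \approx -2.8543 \cdot 10^{-5}$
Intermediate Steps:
$U{\left(m,a \right)} = - \frac{a}{9} + \frac{m}{9}$ ($U{\left(m,a \right)} = \frac{m - a}{9} = - \frac{a}{9} + \frac{m}{9}$)
$Y = \frac{9}{315319}$ ($Y = \frac{1}{\left(- \frac{-73 - -46}{9} + \frac{1}{9} \left(-239\right)\right) + 35059} = \frac{1}{\left(- \frac{-73 + 46}{9} - \frac{239}{9}\right) + 35059} = \frac{1}{\left(\left(- \frac{1}{9}\right) \left(-27\right) - \frac{239}{9}\right) + 35059} = \frac{1}{\left(3 - \frac{239}{9}\right) + 35059} = \frac{1}{- \frac{212}{9} + 35059} = \frac{1}{\frac{315319}{9}} = \frac{9}{315319} \approx 2.8543 \cdot 10^{-5}$)
$- Y = \left(-1\right) \frac{9}{315319} = - \frac{9}{315319}$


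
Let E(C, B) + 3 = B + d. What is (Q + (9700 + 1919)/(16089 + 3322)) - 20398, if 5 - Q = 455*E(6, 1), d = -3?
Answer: -351676879/19411 ≈ -18117.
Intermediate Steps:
E(C, B) = -6 + B (E(C, B) = -3 + (B - 3) = -3 + (-3 + B) = -6 + B)
Q = 2280 (Q = 5 - 455*(-6 + 1) = 5 - 455*(-5) = 5 - 1*(-2275) = 5 + 2275 = 2280)
(Q + (9700 + 1919)/(16089 + 3322)) - 20398 = (2280 + (9700 + 1919)/(16089 + 3322)) - 20398 = (2280 + 11619/19411) - 20398 = 44268699/19411 - 20398 = -351676879/19411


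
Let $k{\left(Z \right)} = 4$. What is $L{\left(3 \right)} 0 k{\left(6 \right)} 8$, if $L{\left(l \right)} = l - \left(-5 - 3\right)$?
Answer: $0$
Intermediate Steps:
$L{\left(l \right)} = 8 + l$ ($L{\left(l \right)} = l - \left(-5 - 3\right) = l - -8 = l + 8 = 8 + l$)
$L{\left(3 \right)} 0 k{\left(6 \right)} 8 = \left(8 + 3\right) 0 \cdot 4 \cdot 8 = 11 \cdot 0 \cdot 8 = 11 \cdot 0 = 0$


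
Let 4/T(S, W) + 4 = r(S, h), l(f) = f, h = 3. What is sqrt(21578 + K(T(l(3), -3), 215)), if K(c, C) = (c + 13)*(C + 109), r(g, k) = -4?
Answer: 2*sqrt(6407) ≈ 160.09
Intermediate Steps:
T(S, W) = -1/2 (T(S, W) = 4/(-4 - 4) = 4/(-8) = 4*(-1/8) = -1/2)
K(c, C) = (13 + c)*(109 + C)
sqrt(21578 + K(T(l(3), -3), 215)) = sqrt(21578 + (1417 + 13*215 + 109*(-1/2) + 215*(-1/2))) = sqrt(21578 + (1417 + 2795 - 109/2 - 215/2)) = sqrt(21578 + 4050) = sqrt(25628) = 2*sqrt(6407)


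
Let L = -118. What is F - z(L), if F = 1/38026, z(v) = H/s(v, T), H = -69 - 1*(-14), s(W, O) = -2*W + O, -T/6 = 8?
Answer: 1045809/3574444 ≈ 0.29258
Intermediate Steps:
T = -48 (T = -6*8 = -48)
s(W, O) = O - 2*W
H = -55 (H = -69 + 14 = -55)
z(v) = -55/(-48 - 2*v)
F = 1/38026 ≈ 2.6298e-5
F - z(L) = 1/38026 - 55/(2*(24 - 118)) = 1/38026 - 55/(2*(-94)) = 1/38026 - 55*(-1)/(2*94) = 1/38026 - 1*(-55/188) = 1/38026 + 55/188 = 1045809/3574444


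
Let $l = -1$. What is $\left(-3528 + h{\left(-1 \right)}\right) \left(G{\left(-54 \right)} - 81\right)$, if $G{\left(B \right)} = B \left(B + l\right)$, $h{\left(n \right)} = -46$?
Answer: $-10325286$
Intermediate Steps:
$G{\left(B \right)} = B \left(-1 + B\right)$ ($G{\left(B \right)} = B \left(B - 1\right) = B \left(-1 + B\right)$)
$\left(-3528 + h{\left(-1 \right)}\right) \left(G{\left(-54 \right)} - 81\right) = \left(-3528 - 46\right) \left(- 54 \left(-1 - 54\right) - 81\right) = - 3574 \left(\left(-54\right) \left(-55\right) - 81\right) = - 3574 \left(2970 - 81\right) = \left(-3574\right) 2889 = -10325286$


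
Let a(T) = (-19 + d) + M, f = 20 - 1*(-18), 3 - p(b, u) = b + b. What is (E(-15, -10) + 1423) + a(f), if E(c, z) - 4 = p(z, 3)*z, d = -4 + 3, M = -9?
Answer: 1168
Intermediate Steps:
p(b, u) = 3 - 2*b (p(b, u) = 3 - (b + b) = 3 - 2*b)
f = 38 (f = 20 + 18 = 38)
d = -1
a(T) = -29 (a(T) = (-19 - 1) - 9 = -20 - 9 = -29)
E(c, z) = 4 + z*(3 - 2*z) (E(c, z) = 4 + (3 - 2*z)*z = 4 + z*(3 - 2*z))
(E(-15, -10) + 1423) + a(f) = ((4 - 1*(-10)*(-3 + 2*(-10))) + 1423) - 29 = ((4 - 1*(-10)*(-3 - 20)) + 1423) - 29 = ((4 - 1*(-10)*(-23)) + 1423) - 29 = ((4 - 230) + 1423) - 29 = (-226 + 1423) - 29 = 1197 - 29 = 1168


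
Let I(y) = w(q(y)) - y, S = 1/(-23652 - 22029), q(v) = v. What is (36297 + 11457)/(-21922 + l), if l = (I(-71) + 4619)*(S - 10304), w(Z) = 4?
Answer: -1090725237/1105226627116 ≈ -0.00098688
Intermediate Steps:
S = -1/45681 (S = 1/(-45681) = -1/45681 ≈ -2.1891e-5)
I(y) = 4 - y
l = -2209451835350/45681 (l = ((4 - 1*(-71)) + 4619)*(-1/45681 - 10304) = ((4 + 71) + 4619)*(-470697025/45681) = (75 + 4619)*(-470697025/45681) = 4694*(-470697025/45681) = -2209451835350/45681 ≈ -4.8367e+7)
(36297 + 11457)/(-21922 + l) = (36297 + 11457)/(-21922 - 2209451835350/45681) = 47754/(-2210453254232/45681) = 47754*(-45681/2210453254232) = -1090725237/1105226627116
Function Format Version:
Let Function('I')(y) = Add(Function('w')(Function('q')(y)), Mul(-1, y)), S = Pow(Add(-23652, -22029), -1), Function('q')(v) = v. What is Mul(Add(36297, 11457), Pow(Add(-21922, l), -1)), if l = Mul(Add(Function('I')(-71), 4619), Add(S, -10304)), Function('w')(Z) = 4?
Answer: Rational(-1090725237, 1105226627116) ≈ -0.00098688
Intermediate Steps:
S = Rational(-1, 45681) (S = Pow(-45681, -1) = Rational(-1, 45681) ≈ -2.1891e-5)
Function('I')(y) = Add(4, Mul(-1, y))
l = Rational(-2209451835350, 45681) (l = Mul(Add(Add(4, Mul(-1, -71)), 4619), Add(Rational(-1, 45681), -10304)) = Mul(Add(Add(4, 71), 4619), Rational(-470697025, 45681)) = Mul(Add(75, 4619), Rational(-470697025, 45681)) = Mul(4694, Rational(-470697025, 45681)) = Rational(-2209451835350, 45681) ≈ -4.8367e+7)
Mul(Add(36297, 11457), Pow(Add(-21922, l), -1)) = Mul(Add(36297, 11457), Pow(Add(-21922, Rational(-2209451835350, 45681)), -1)) = Mul(47754, Pow(Rational(-2210453254232, 45681), -1)) = Mul(47754, Rational(-45681, 2210453254232)) = Rational(-1090725237, 1105226627116)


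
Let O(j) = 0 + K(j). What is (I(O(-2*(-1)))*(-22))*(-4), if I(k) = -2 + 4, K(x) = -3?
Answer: 176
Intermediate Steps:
O(j) = -3 (O(j) = 0 - 3 = -3)
I(k) = 2
(I(O(-2*(-1)))*(-22))*(-4) = (2*(-22))*(-4) = -44*(-4) = 176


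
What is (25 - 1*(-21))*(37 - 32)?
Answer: 230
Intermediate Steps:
(25 - 1*(-21))*(37 - 32) = (25 + 21)*5 = 46*5 = 230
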